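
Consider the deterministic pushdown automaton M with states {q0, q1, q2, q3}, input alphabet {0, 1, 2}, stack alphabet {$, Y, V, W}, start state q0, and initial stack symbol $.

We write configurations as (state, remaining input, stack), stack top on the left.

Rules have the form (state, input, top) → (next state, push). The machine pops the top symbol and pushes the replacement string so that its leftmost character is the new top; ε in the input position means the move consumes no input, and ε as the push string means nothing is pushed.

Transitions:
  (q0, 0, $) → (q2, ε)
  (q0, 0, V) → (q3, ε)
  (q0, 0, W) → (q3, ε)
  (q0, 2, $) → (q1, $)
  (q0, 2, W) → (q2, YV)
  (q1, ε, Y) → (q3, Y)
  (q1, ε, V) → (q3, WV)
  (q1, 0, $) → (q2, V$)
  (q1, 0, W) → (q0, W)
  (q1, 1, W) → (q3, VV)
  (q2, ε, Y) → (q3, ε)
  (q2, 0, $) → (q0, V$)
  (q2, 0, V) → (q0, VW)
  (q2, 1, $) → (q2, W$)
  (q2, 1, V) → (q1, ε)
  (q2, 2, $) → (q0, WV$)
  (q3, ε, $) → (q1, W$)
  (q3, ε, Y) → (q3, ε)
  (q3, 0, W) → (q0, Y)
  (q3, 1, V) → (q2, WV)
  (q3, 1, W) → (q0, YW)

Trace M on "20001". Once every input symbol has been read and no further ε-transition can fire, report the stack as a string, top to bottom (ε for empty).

(q0, 20001, $)
  read 2, top $: go to q1, push $ → (q1, 0001, $)
  read 0, top $: go to q2, push V$ → (q2, 001, V$)
  read 0, top V: go to q0, push VW → (q0, 01, VW$)
  read 0, top V: go to q3, push ε → (q3, 1, W$)
  read 1, top W: go to q0, push YW → (q0, ε, YW$)
All input consumed in state q0 with stack YW$.

YW$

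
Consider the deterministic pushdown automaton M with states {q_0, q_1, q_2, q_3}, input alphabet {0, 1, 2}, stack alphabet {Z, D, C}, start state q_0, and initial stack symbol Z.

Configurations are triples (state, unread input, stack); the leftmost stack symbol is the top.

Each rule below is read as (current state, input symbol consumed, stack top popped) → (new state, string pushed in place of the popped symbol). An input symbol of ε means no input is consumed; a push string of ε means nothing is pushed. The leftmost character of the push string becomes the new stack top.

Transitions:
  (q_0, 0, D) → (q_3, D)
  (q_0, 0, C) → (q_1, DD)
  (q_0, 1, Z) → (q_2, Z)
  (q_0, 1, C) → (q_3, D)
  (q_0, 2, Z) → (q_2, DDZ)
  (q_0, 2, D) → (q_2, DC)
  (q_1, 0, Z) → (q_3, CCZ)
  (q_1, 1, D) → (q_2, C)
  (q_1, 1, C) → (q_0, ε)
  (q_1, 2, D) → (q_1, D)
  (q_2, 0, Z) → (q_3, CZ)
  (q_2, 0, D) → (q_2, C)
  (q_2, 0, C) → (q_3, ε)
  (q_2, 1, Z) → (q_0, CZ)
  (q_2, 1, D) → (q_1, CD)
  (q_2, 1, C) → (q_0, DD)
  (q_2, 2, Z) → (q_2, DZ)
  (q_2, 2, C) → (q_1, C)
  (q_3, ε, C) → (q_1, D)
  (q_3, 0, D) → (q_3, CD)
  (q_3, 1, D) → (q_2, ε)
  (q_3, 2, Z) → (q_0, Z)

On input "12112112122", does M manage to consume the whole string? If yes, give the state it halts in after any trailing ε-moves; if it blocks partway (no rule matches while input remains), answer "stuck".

stuck

(q_0, 12112112122, Z)
  read 1, top Z: go to q_2, push Z → (q_2, 2112112122, Z)
  read 2, top Z: go to q_2, push DZ → (q_2, 112112122, DZ)
  read 1, top D: go to q_1, push CD → (q_1, 12112122, CDZ)
  read 1, top C: go to q_0, push ε → (q_0, 2112122, DZ)
  read 2, top D: go to q_2, push DC → (q_2, 112122, DCZ)
  read 1, top D: go to q_1, push CD → (q_1, 12122, CDCZ)
  read 1, top C: go to q_0, push ε → (q_0, 2122, DCZ)
  read 2, top D: go to q_2, push DC → (q_2, 122, DCCZ)
  read 1, top D: go to q_1, push CD → (q_1, 22, CDCCZ)
No transition for (q_1, 2, top C); M blocks with input 22 remaining.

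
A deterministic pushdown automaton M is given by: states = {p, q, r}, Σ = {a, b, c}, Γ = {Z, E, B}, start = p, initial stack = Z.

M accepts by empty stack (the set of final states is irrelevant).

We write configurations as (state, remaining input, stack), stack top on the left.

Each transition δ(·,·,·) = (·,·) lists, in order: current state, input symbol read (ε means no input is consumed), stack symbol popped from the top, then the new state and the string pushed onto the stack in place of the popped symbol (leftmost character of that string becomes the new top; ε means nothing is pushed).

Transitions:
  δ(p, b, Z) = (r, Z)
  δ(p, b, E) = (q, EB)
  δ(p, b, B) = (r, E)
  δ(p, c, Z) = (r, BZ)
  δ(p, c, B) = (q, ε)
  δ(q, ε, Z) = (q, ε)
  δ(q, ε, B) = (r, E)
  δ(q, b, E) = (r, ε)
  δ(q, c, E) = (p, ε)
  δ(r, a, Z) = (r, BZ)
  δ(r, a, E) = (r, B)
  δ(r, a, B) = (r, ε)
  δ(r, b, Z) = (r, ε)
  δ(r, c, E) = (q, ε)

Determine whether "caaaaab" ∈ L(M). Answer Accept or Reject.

Accept

(p, caaaaab, Z)
  read c, top Z: go to r, push BZ → (r, aaaaab, BZ)
  read a, top B: go to r, push ε → (r, aaaab, Z)
  read a, top Z: go to r, push BZ → (r, aaab, BZ)
  read a, top B: go to r, push ε → (r, aab, Z)
  read a, top Z: go to r, push BZ → (r, ab, BZ)
  read a, top B: go to r, push ε → (r, b, Z)
  read b, top Z: go to r, push ε → (r, ε, ε)
All input consumed and the stack is empty.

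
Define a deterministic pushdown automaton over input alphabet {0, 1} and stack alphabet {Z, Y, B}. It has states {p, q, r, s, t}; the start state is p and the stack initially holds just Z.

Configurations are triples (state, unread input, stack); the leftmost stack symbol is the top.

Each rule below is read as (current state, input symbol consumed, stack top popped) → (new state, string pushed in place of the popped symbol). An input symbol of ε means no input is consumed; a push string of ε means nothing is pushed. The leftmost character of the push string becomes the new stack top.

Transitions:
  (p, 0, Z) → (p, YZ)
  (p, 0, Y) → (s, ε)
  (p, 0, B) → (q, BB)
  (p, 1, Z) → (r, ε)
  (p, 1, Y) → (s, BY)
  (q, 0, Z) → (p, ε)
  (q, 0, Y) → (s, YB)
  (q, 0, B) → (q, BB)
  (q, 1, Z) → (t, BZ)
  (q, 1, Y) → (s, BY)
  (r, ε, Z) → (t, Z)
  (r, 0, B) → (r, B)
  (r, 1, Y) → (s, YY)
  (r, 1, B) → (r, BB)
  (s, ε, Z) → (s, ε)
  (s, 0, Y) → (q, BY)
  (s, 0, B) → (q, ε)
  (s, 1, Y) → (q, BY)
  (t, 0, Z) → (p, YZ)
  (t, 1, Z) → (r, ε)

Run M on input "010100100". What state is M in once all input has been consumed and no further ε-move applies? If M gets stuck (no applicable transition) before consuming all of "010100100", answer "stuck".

(p, 010100100, Z)
  read 0, top Z: go to p, push YZ → (p, 10100100, YZ)
  read 1, top Y: go to s, push BY → (s, 0100100, BYZ)
  read 0, top B: go to q, push ε → (q, 100100, YZ)
  read 1, top Y: go to s, push BY → (s, 00100, BYZ)
  read 0, top B: go to q, push ε → (q, 0100, YZ)
  read 0, top Y: go to s, push YB → (s, 100, YBZ)
  read 1, top Y: go to q, push BY → (q, 00, BYBZ)
  read 0, top B: go to q, push BB → (q, 0, BBYBZ)
  read 0, top B: go to q, push BB → (q, ε, BBBYBZ)
All input consumed; M is in state q.

q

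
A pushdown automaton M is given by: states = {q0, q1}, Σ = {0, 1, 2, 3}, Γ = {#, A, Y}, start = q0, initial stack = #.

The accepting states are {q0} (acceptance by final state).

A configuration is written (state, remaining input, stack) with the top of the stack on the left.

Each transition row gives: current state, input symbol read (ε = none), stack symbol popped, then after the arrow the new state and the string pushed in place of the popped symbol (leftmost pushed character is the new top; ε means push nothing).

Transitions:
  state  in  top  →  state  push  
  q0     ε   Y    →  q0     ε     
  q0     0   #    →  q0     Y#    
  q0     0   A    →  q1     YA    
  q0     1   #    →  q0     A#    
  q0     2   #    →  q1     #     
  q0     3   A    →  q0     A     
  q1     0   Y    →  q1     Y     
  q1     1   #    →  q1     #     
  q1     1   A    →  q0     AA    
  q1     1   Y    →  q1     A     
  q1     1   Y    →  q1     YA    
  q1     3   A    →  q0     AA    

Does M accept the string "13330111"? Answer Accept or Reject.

One accepting computation: (q0, 13330111, #) ⊢ (q0, 3330111, A#) ⊢ (q0, 330111, A#) ⊢ (q0, 30111, A#) ⊢ (q0, 0111, A#) ⊢ (q1, 111, YA#) ⊢ (q1, 11, YAA#) ⊢ (q1, 1, AAA#) ⊢ (q0, ε, AAAA#)
All input consumed and state q0 ∈ F.

Accept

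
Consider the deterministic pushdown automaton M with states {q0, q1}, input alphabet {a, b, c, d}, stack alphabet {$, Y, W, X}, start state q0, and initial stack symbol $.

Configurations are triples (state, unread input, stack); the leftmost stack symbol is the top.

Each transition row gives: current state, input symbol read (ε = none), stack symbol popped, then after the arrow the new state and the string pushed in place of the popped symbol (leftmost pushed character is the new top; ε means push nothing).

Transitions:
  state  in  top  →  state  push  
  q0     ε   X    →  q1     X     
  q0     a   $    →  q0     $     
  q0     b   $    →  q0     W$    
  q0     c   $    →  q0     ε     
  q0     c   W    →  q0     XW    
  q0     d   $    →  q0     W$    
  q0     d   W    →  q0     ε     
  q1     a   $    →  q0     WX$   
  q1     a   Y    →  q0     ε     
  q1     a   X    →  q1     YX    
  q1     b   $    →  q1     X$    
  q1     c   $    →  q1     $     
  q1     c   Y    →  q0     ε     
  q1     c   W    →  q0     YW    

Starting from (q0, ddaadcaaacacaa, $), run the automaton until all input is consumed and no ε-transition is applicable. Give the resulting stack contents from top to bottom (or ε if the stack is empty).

(q0, ddaadcaaacacaa, $)
  read d, top $: go to q0, push W$ → (q0, daadcaaacacaa, W$)
  read d, top W: go to q0, push ε → (q0, aadcaaacacaa, $)
  read a, top $: go to q0, push $ → (q0, adcaaacacaa, $)
  read a, top $: go to q0, push $ → (q0, dcaaacacaa, $)
  read d, top $: go to q0, push W$ → (q0, caaacacaa, W$)
  read c, top W: go to q0, push XW → (q0, aaacacaa, XW$)
  ε-move, top X: go to q1, push X → (q1, aaacacaa, XW$)
  read a, top X: go to q1, push YX → (q1, aacacaa, YXW$)
  read a, top Y: go to q0, push ε → (q0, acacaa, XW$)
  ε-move, top X: go to q1, push X → (q1, acacaa, XW$)
  read a, top X: go to q1, push YX → (q1, cacaa, YXW$)
  read c, top Y: go to q0, push ε → (q0, acaa, XW$)
  ε-move, top X: go to q1, push X → (q1, acaa, XW$)
  read a, top X: go to q1, push YX → (q1, caa, YXW$)
  read c, top Y: go to q0, push ε → (q0, aa, XW$)
  ε-move, top X: go to q1, push X → (q1, aa, XW$)
  read a, top X: go to q1, push YX → (q1, a, YXW$)
  read a, top Y: go to q0, push ε → (q0, ε, XW$)
  ε-move, top X: go to q1, push X → (q1, ε, XW$)
All input consumed in state q1 with stack XW$.

XW$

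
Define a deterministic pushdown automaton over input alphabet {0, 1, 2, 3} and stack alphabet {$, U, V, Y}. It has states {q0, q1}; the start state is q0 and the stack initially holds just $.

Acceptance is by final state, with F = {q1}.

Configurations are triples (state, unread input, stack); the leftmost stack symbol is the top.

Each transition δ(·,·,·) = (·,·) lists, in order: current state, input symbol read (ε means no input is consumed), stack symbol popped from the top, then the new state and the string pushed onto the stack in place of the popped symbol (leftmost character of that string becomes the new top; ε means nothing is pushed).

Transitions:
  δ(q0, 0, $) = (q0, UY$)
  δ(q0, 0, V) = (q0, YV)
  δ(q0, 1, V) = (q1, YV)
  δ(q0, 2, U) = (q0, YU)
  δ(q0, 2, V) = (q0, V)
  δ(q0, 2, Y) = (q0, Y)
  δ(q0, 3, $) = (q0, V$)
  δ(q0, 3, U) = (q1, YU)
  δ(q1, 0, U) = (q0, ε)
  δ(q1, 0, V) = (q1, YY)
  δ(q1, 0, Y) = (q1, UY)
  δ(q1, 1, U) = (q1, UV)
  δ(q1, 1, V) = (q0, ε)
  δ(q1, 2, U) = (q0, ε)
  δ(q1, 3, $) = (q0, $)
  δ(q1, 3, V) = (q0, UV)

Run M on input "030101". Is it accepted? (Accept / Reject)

(q0, 030101, $)
  read 0, top $: go to q0, push UY$ → (q0, 30101, UY$)
  read 3, top U: go to q1, push YU → (q1, 0101, YUY$)
  read 0, top Y: go to q1, push UY → (q1, 101, UYUY$)
  read 1, top U: go to q1, push UV → (q1, 01, UVYUY$)
  read 0, top U: go to q0, push ε → (q0, 1, VYUY$)
  read 1, top V: go to q1, push YV → (q1, ε, YVYUY$)
All input consumed; state q1 ∈ F.

Accept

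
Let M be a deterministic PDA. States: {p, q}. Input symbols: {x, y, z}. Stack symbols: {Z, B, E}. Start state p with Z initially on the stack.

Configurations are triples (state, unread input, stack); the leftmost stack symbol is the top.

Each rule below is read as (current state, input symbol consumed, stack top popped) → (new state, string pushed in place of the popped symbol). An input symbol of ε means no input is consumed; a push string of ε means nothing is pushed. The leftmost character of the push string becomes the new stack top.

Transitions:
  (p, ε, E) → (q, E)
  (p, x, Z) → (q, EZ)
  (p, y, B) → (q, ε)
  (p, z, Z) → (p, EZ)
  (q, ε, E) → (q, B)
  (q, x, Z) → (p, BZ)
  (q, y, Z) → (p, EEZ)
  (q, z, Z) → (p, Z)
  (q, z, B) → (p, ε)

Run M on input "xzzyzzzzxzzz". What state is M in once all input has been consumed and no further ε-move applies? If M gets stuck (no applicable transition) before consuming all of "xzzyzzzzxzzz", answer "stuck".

(p, xzzyzzzzxzzz, Z)
  read x, top Z: go to q, push EZ → (q, zzyzzzzxzzz, EZ)
  ε-move, top E: go to q, push B → (q, zzyzzzzxzzz, BZ)
  read z, top B: go to p, push ε → (p, zyzzzzxzzz, Z)
  read z, top Z: go to p, push EZ → (p, yzzzzxzzz, EZ)
  ε-move, top E: go to q, push E → (q, yzzzzxzzz, EZ)
  ε-move, top E: go to q, push B → (q, yzzzzxzzz, BZ)
No transition for (q, y, top B); M blocks with input yzzzzxzzz remaining.

stuck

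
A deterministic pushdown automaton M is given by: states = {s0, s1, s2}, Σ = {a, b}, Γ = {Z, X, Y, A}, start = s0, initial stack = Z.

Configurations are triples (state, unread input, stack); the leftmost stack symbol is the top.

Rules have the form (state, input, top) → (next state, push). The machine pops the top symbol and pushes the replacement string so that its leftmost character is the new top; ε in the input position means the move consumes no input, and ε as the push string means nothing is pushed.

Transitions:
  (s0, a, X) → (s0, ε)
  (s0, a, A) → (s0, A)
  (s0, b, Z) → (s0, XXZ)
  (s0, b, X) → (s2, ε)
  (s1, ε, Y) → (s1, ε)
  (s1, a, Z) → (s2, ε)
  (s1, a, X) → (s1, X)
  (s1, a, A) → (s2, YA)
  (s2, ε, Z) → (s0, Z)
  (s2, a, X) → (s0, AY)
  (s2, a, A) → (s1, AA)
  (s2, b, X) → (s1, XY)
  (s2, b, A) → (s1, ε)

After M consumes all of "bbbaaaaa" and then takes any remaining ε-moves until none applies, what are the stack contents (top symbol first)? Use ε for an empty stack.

XYZ

(s0, bbbaaaaa, Z)
  read b, top Z: go to s0, push XXZ → (s0, bbaaaaa, XXZ)
  read b, top X: go to s2, push ε → (s2, baaaaa, XZ)
  read b, top X: go to s1, push XY → (s1, aaaaa, XYZ)
  read a, top X: go to s1, push X → (s1, aaaa, XYZ)
  read a, top X: go to s1, push X → (s1, aaa, XYZ)
  read a, top X: go to s1, push X → (s1, aa, XYZ)
  read a, top X: go to s1, push X → (s1, a, XYZ)
  read a, top X: go to s1, push X → (s1, ε, XYZ)
All input consumed in state s1 with stack XYZ.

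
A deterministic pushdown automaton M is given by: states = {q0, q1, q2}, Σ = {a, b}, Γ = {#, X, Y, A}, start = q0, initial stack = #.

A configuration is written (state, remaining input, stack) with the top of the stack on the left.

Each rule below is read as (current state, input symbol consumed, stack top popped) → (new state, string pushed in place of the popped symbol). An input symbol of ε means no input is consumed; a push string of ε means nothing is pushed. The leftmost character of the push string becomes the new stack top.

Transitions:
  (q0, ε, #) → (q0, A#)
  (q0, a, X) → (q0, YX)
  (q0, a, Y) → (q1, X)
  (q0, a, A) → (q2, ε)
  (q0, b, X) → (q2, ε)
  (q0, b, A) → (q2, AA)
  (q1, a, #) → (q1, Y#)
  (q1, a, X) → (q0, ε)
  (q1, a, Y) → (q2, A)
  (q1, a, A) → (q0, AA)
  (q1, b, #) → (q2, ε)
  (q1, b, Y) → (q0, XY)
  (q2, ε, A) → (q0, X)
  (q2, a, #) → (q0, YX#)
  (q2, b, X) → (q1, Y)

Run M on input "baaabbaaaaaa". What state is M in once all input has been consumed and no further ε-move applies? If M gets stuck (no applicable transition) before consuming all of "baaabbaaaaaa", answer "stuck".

(q0, baaabbaaaaaa, #)
  ε-move, top #: go to q0, push A# → (q0, baaabbaaaaaa, A#)
  read b, top A: go to q2, push AA → (q2, aaabbaaaaaa, AA#)
  ε-move, top A: go to q0, push X → (q0, aaabbaaaaaa, XA#)
  read a, top X: go to q0, push YX → (q0, aabbaaaaaa, YXA#)
  read a, top Y: go to q1, push X → (q1, abbaaaaaa, XXA#)
  read a, top X: go to q0, push ε → (q0, bbaaaaaa, XA#)
  read b, top X: go to q2, push ε → (q2, baaaaaa, A#)
  ε-move, top A: go to q0, push X → (q0, baaaaaa, X#)
  read b, top X: go to q2, push ε → (q2, aaaaaa, #)
  read a, top #: go to q0, push YX# → (q0, aaaaa, YX#)
  read a, top Y: go to q1, push X → (q1, aaaa, XX#)
  read a, top X: go to q0, push ε → (q0, aaa, X#)
  read a, top X: go to q0, push YX → (q0, aa, YX#)
  read a, top Y: go to q1, push X → (q1, a, XX#)
  read a, top X: go to q0, push ε → (q0, ε, X#)
All input consumed; M is in state q0.

q0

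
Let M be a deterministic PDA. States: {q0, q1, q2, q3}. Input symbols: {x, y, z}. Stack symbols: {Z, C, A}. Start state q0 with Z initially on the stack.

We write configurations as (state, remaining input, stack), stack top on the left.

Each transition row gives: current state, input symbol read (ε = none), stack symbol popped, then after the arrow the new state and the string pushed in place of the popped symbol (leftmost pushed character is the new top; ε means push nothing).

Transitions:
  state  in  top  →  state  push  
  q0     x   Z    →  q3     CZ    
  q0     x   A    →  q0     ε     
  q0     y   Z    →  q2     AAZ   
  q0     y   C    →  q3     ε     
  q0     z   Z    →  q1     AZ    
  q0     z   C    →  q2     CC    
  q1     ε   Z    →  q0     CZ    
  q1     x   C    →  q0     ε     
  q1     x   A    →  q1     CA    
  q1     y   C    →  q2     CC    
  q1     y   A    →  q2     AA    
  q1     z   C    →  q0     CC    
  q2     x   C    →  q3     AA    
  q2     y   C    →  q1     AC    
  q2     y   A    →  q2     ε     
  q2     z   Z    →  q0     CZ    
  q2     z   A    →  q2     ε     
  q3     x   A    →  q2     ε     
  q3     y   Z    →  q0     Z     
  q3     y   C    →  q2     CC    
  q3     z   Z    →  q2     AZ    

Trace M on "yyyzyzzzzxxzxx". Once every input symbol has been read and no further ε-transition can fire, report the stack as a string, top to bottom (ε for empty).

AZ

(q0, yyyzyzzzzxxzxx, Z) ⊢ (q2, yyzyzzzzxxzxx, AAZ) ⊢ (q2, yzyzzzzxxzxx, AZ) ⊢ (q2, zyzzzzxxzxx, Z) ⊢ (q0, yzzzzxxzxx, CZ) ⊢ (q3, zzzzxxzxx, Z) ⊢ (q2, zzzxxzxx, AZ) ⊢ (q2, zzxxzxx, Z) ⊢ (q0, zxxzxx, CZ) ⊢ (q2, xxzxx, CCZ) ⊢ (q3, xzxx, AACZ) ⊢ (q2, zxx, ACZ) ⊢ (q2, xx, CZ) ⊢ (q3, x, AAZ) ⊢ (q2, ε, AZ)
All input consumed in state q2 with stack AZ.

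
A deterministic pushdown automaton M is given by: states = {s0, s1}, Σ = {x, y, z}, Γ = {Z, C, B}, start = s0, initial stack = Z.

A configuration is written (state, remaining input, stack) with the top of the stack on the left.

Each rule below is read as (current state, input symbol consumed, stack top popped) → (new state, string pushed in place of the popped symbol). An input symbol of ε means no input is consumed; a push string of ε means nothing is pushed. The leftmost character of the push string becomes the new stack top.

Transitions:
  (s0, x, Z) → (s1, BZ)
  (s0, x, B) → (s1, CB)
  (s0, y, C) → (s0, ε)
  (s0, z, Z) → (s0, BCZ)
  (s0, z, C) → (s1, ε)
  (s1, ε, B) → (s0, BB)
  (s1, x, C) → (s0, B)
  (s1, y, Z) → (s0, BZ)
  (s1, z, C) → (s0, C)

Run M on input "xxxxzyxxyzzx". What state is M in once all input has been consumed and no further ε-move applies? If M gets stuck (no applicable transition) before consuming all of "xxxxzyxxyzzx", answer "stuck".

(s0, xxxxzyxxyzzx, Z)
  read x, top Z: go to s1, push BZ → (s1, xxxzyxxyzzx, BZ)
  ε-move, top B: go to s0, push BB → (s0, xxxzyxxyzzx, BBZ)
  read x, top B: go to s1, push CB → (s1, xxzyxxyzzx, CBBZ)
  read x, top C: go to s0, push B → (s0, xzyxxyzzx, BBBZ)
  read x, top B: go to s1, push CB → (s1, zyxxyzzx, CBBBZ)
  read z, top C: go to s0, push C → (s0, yxxyzzx, CBBBZ)
  read y, top C: go to s0, push ε → (s0, xxyzzx, BBBZ)
  read x, top B: go to s1, push CB → (s1, xyzzx, CBBBZ)
  read x, top C: go to s0, push B → (s0, yzzx, BBBBZ)
No transition for (s0, y, top B); M blocks with input yzzx remaining.

stuck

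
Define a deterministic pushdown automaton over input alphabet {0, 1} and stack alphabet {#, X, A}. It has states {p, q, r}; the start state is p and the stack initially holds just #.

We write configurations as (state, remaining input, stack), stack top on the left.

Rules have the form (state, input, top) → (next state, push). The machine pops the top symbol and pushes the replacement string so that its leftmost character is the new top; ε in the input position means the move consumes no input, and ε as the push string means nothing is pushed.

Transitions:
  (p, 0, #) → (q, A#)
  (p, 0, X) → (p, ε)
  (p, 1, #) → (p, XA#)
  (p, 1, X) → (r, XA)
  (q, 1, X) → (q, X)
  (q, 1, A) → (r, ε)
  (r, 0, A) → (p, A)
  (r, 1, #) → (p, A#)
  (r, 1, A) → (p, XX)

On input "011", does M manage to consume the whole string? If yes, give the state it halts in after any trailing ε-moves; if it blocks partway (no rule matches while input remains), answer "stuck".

p

(p, 011, #) ⊢ (q, 11, A#) ⊢ (r, 1, #) ⊢ (p, ε, A#)
All input consumed; M is in state p.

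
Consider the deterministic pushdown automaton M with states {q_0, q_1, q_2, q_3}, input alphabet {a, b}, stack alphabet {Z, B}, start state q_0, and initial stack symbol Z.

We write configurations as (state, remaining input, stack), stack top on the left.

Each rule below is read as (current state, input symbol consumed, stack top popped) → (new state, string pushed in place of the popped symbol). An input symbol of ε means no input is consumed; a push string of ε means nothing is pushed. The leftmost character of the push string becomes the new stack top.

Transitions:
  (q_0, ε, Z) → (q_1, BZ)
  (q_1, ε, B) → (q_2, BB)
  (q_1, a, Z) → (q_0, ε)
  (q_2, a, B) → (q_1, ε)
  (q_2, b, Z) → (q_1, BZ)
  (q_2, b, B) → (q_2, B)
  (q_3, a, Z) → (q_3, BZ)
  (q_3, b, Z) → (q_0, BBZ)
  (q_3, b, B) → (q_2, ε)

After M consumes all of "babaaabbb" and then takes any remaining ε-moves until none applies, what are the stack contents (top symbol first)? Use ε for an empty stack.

(q_0, babaaabbb, Z)
  ε-move, top Z: go to q_1, push BZ → (q_1, babaaabbb, BZ)
  ε-move, top B: go to q_2, push BB → (q_2, babaaabbb, BBZ)
  read b, top B: go to q_2, push B → (q_2, abaaabbb, BBZ)
  read a, top B: go to q_1, push ε → (q_1, baaabbb, BZ)
  ε-move, top B: go to q_2, push BB → (q_2, baaabbb, BBZ)
  read b, top B: go to q_2, push B → (q_2, aaabbb, BBZ)
  read a, top B: go to q_1, push ε → (q_1, aabbb, BZ)
  ε-move, top B: go to q_2, push BB → (q_2, aabbb, BBZ)
  read a, top B: go to q_1, push ε → (q_1, abbb, BZ)
  ε-move, top B: go to q_2, push BB → (q_2, abbb, BBZ)
  read a, top B: go to q_1, push ε → (q_1, bbb, BZ)
  ε-move, top B: go to q_2, push BB → (q_2, bbb, BBZ)
  read b, top B: go to q_2, push B → (q_2, bb, BBZ)
  read b, top B: go to q_2, push B → (q_2, b, BBZ)
  read b, top B: go to q_2, push B → (q_2, ε, BBZ)
All input consumed in state q_2 with stack BBZ.

BBZ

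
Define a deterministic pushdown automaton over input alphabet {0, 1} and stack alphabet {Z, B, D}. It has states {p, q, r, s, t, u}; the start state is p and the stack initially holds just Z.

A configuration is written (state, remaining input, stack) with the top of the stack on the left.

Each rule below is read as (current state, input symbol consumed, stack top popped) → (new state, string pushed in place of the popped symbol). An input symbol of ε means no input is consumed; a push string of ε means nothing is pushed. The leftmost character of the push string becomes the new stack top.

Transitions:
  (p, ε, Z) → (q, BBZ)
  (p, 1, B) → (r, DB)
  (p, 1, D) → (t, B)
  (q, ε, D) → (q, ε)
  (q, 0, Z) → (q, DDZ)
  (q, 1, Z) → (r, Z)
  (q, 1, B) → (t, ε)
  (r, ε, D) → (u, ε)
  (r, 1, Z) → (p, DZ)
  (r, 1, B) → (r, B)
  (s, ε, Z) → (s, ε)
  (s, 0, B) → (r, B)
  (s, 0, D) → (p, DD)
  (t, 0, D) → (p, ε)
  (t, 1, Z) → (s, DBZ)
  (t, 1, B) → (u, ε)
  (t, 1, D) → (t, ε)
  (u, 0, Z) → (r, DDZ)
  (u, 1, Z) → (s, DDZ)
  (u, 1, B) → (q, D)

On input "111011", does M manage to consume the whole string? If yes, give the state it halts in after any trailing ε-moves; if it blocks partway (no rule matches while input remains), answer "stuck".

(p, 111011, Z)
  ε-move, top Z: go to q, push BBZ → (q, 111011, BBZ)
  read 1, top B: go to t, push ε → (t, 11011, BZ)
  read 1, top B: go to u, push ε → (u, 1011, Z)
  read 1, top Z: go to s, push DDZ → (s, 011, DDZ)
  read 0, top D: go to p, push DD → (p, 11, DDDZ)
  read 1, top D: go to t, push B → (t, 1, BDDZ)
  read 1, top B: go to u, push ε → (u, ε, DDZ)
All input consumed; M is in state u.

u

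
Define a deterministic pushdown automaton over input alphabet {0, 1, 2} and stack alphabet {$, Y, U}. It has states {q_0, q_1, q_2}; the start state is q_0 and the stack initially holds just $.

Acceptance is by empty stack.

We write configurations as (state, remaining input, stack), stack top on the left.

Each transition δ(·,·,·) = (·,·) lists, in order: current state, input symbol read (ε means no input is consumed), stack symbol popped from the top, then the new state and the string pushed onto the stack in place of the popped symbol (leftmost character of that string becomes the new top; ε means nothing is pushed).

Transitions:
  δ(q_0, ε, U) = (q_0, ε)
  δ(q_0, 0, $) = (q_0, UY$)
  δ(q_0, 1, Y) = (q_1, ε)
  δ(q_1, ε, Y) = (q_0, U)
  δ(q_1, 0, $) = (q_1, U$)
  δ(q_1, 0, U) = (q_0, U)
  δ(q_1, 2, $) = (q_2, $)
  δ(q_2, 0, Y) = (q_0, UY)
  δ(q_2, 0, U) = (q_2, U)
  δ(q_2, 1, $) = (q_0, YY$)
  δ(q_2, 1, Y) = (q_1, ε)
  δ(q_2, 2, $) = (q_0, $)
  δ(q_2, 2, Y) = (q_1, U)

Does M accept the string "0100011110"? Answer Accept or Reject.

(q_0, 0100011110, $)
  read 0, top $: go to q_0, push UY$ → (q_0, 100011110, UY$)
  ε-move, top U: go to q_0, push ε → (q_0, 100011110, Y$)
  read 1, top Y: go to q_1, push ε → (q_1, 00011110, $)
  read 0, top $: go to q_1, push U$ → (q_1, 0011110, U$)
  read 0, top U: go to q_0, push U → (q_0, 011110, U$)
  ε-move, top U: go to q_0, push ε → (q_0, 011110, $)
  read 0, top $: go to q_0, push UY$ → (q_0, 11110, UY$)
  ε-move, top U: go to q_0, push ε → (q_0, 11110, Y$)
  read 1, top Y: go to q_1, push ε → (q_1, 1110, $)
No transition applies at (q_1, 1110, $); input not fully consumed.

Reject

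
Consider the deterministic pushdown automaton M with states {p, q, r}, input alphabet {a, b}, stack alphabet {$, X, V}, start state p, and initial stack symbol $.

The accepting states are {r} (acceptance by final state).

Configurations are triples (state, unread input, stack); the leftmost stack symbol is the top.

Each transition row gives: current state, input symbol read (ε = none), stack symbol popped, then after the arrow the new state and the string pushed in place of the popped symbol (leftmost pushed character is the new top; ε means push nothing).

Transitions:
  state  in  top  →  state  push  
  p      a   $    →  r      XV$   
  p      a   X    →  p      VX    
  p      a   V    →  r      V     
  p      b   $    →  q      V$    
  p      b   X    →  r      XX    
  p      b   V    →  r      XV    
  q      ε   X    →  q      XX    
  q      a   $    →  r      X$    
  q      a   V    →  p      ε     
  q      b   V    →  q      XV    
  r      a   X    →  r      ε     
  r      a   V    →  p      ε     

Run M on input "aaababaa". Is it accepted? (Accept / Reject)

(p, aaababaa, $)
  read a, top $: go to r, push XV$ → (r, aababaa, XV$)
  read a, top X: go to r, push ε → (r, ababaa, V$)
  read a, top V: go to p, push ε → (p, babaa, $)
  read b, top $: go to q, push V$ → (q, abaa, V$)
  read a, top V: go to p, push ε → (p, baa, $)
  read b, top $: go to q, push V$ → (q, aa, V$)
  read a, top V: go to p, push ε → (p, a, $)
  read a, top $: go to r, push XV$ → (r, ε, XV$)
All input consumed; state r ∈ F.

Accept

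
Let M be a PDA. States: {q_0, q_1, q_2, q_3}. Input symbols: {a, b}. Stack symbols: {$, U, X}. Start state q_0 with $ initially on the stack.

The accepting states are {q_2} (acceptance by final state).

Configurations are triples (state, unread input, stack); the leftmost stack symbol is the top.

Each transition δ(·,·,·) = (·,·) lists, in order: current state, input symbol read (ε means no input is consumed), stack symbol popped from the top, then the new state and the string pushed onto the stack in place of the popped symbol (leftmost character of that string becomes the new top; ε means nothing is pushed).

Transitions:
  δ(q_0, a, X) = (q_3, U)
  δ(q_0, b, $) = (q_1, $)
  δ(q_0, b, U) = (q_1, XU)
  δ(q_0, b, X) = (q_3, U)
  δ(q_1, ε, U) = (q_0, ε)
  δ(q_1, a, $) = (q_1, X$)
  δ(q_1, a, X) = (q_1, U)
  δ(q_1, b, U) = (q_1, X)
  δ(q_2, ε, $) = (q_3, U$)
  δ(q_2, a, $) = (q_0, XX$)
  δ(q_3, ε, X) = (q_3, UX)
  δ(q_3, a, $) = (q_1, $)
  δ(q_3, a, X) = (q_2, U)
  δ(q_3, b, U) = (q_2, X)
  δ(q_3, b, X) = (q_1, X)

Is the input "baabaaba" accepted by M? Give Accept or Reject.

No computation consumes all input and reaches a final state.

Reject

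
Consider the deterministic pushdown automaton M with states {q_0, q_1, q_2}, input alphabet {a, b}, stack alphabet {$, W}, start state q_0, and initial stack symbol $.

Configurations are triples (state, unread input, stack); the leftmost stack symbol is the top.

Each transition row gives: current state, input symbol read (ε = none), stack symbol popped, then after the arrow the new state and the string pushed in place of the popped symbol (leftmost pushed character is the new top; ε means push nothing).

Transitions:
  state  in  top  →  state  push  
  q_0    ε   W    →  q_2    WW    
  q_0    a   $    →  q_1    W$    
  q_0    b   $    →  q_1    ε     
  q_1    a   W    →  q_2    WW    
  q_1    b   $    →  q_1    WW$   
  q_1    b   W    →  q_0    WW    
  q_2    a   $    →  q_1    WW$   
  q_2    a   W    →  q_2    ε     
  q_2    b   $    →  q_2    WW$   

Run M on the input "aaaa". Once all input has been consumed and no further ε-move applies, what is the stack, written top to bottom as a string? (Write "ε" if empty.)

(q_0, aaaa, $)
  read a, top $: go to q_1, push W$ → (q_1, aaa, W$)
  read a, top W: go to q_2, push WW → (q_2, aa, WW$)
  read a, top W: go to q_2, push ε → (q_2, a, W$)
  read a, top W: go to q_2, push ε → (q_2, ε, $)
All input consumed in state q_2 with stack $.

$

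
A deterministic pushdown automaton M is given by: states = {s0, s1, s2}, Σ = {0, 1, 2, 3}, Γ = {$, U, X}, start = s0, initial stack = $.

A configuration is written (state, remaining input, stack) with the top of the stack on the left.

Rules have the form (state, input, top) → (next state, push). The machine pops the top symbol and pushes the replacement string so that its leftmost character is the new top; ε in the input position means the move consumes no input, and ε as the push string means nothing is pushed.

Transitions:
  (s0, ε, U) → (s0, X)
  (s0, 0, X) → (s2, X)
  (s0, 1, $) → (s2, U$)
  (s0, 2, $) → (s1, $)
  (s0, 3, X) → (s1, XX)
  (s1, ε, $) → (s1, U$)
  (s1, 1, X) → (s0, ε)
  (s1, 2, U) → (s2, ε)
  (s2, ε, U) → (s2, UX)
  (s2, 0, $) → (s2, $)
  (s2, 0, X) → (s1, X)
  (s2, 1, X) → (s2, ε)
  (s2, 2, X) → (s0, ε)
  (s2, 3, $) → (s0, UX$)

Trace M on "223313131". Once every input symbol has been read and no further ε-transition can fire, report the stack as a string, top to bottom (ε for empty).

(s0, 223313131, $) ⊢ (s1, 23313131, $) ⊢ (s1, 23313131, U$) ⊢ (s2, 3313131, $) ⊢ (s0, 313131, UX$) ⊢ (s0, 313131, XX$) ⊢ (s1, 13131, XXX$) ⊢ (s0, 3131, XX$) ⊢ (s1, 131, XXX$) ⊢ (s0, 31, XX$) ⊢ (s1, 1, XXX$) ⊢ (s0, ε, XX$)
All input consumed in state s0 with stack XX$.

XX$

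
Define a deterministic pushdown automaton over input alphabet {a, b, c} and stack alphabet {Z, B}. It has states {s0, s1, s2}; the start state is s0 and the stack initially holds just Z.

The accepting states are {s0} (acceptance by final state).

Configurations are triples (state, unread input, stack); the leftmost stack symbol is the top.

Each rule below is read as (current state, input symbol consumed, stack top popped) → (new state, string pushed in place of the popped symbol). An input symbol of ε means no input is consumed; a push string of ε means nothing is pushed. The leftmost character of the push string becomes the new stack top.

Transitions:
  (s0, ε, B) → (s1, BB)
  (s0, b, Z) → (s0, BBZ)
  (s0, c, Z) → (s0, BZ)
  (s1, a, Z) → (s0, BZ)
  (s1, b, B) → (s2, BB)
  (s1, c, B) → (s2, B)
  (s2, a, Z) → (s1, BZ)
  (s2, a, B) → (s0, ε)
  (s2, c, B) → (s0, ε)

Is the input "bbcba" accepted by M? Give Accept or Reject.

Accept

(s0, bbcba, Z)
  read b, top Z: go to s0, push BBZ → (s0, bcba, BBZ)
  ε-move, top B: go to s1, push BB → (s1, bcba, BBBZ)
  read b, top B: go to s2, push BB → (s2, cba, BBBBZ)
  read c, top B: go to s0, push ε → (s0, ba, BBBZ)
  ε-move, top B: go to s1, push BB → (s1, ba, BBBBZ)
  read b, top B: go to s2, push BB → (s2, a, BBBBBZ)
  read a, top B: go to s0, push ε → (s0, ε, BBBBZ)
All input consumed; state s0 ∈ F.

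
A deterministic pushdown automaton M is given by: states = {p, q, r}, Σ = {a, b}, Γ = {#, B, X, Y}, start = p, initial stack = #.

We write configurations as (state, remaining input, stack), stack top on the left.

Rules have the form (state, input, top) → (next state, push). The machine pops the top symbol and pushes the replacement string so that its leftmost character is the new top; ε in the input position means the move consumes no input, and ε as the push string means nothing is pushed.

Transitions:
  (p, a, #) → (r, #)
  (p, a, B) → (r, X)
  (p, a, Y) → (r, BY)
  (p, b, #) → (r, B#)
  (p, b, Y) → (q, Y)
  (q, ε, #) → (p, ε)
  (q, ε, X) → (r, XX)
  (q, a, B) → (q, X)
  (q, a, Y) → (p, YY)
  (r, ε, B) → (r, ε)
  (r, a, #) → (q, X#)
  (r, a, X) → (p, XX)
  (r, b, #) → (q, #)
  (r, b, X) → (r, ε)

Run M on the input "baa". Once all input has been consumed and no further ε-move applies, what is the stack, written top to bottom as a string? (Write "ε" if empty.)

XXX#

(p, baa, #)
  read b, top #: go to r, push B# → (r, aa, B#)
  ε-move, top B: go to r, push ε → (r, aa, #)
  read a, top #: go to q, push X# → (q, a, X#)
  ε-move, top X: go to r, push XX → (r, a, XX#)
  read a, top X: go to p, push XX → (p, ε, XXX#)
All input consumed in state p with stack XXX#.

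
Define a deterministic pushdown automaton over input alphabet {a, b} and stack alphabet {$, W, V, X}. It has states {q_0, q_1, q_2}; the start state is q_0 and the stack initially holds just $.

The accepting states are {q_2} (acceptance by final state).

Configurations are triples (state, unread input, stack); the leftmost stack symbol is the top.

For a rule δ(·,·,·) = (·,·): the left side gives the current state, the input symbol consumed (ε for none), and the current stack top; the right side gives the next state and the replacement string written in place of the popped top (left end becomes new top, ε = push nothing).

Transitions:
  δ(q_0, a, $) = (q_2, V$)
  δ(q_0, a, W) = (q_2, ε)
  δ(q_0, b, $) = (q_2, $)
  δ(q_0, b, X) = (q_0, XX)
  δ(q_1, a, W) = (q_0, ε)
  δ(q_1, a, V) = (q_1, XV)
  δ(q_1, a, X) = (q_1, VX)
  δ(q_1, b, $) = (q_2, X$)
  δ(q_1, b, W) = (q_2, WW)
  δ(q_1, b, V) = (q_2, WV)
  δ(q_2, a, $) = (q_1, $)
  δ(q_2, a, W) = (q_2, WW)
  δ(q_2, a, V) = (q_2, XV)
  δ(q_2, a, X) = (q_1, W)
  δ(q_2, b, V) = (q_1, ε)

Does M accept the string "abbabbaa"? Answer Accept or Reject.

Reject

(q_0, abbabbaa, $)
  read a, top $: go to q_2, push V$ → (q_2, bbabbaa, V$)
  read b, top V: go to q_1, push ε → (q_1, babbaa, $)
  read b, top $: go to q_2, push X$ → (q_2, abbaa, X$)
  read a, top X: go to q_1, push W → (q_1, bbaa, W$)
  read b, top W: go to q_2, push WW → (q_2, baa, WW$)
No transition applies at (q_2, baa, WW$); input not fully consumed.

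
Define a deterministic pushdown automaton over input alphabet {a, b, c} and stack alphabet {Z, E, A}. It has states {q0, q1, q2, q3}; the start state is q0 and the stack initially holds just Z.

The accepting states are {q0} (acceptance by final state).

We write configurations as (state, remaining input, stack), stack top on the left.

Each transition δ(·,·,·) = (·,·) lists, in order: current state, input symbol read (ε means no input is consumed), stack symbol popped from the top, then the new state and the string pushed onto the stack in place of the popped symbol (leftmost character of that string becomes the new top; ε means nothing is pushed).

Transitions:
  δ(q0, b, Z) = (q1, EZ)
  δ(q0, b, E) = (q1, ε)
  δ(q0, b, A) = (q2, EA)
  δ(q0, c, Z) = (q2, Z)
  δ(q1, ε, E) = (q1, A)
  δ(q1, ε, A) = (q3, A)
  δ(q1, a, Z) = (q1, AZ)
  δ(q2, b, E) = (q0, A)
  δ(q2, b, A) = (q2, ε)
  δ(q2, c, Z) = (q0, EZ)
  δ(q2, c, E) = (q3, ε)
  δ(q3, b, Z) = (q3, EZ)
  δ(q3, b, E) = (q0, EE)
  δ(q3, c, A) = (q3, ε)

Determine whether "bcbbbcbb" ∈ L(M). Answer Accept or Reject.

Accept

(q0, bcbbbcbb, Z) ⊢ (q1, cbbbcbb, EZ) ⊢ (q1, cbbbcbb, AZ) ⊢ (q3, cbbbcbb, AZ) ⊢ (q3, bbbcbb, Z) ⊢ (q3, bbcbb, EZ) ⊢ (q0, bcbb, EEZ) ⊢ (q1, cbb, EZ) ⊢ (q1, cbb, AZ) ⊢ (q3, cbb, AZ) ⊢ (q3, bb, Z) ⊢ (q3, b, EZ) ⊢ (q0, ε, EEZ)
All input consumed; state q0 ∈ F.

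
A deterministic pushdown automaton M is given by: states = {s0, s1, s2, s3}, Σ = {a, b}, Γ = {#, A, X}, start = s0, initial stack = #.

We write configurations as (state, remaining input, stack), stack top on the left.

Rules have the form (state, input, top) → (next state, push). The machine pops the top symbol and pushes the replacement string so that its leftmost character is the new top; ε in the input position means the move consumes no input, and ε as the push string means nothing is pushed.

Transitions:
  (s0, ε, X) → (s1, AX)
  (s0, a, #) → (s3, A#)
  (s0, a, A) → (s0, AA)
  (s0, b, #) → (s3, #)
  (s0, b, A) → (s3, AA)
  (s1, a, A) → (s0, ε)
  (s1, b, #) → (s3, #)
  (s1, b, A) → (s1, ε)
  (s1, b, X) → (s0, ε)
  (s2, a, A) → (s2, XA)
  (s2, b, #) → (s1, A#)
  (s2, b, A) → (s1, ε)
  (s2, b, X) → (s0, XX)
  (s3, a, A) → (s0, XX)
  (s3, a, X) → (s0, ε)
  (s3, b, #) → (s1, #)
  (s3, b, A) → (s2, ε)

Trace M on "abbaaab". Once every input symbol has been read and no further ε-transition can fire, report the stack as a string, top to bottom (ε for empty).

(s0, abbaaab, #)
  read a, top #: go to s3, push A# → (s3, bbaaab, A#)
  read b, top A: go to s2, push ε → (s2, baaab, #)
  read b, top #: go to s1, push A# → (s1, aaab, A#)
  read a, top A: go to s0, push ε → (s0, aab, #)
  read a, top #: go to s3, push A# → (s3, ab, A#)
  read a, top A: go to s0, push XX → (s0, b, XX#)
  ε-move, top X: go to s1, push AX → (s1, b, AXX#)
  read b, top A: go to s1, push ε → (s1, ε, XX#)
All input consumed in state s1 with stack XX#.

XX#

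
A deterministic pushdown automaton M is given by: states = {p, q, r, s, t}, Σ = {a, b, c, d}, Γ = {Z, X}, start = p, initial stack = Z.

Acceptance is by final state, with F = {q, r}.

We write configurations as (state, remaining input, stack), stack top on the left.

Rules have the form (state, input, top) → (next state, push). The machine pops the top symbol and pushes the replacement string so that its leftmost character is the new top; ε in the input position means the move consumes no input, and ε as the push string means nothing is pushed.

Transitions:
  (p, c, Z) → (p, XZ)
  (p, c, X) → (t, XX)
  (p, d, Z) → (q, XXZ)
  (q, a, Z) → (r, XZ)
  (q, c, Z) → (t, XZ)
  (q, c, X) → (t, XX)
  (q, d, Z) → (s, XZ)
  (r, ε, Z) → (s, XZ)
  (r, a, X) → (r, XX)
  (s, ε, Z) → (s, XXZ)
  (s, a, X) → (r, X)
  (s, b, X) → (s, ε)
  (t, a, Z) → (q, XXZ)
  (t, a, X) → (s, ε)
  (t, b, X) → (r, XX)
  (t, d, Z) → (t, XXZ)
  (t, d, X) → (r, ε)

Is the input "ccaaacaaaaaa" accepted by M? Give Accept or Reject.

(p, ccaaacaaaaaa, Z) ⊢ (p, caaacaaaaaa, XZ) ⊢ (t, aaacaaaaaa, XXZ) ⊢ (s, aacaaaaaa, XZ) ⊢ (r, acaaaaaa, XZ) ⊢ (r, caaaaaa, XXZ)
No transition applies at (r, caaaaaa, XXZ); input not fully consumed.

Reject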